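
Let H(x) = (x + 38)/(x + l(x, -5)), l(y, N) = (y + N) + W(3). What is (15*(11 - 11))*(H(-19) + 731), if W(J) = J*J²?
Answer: 0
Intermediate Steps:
W(J) = J³
l(y, N) = 27 + N + y (l(y, N) = (y + N) + 3³ = (N + y) + 27 = 27 + N + y)
H(x) = (38 + x)/(22 + 2*x) (H(x) = (x + 38)/(x + (27 - 5 + x)) = (38 + x)/(x + (22 + x)) = (38 + x)/(22 + 2*x))
(15*(11 - 11))*(H(-19) + 731) = (15*(11 - 11))*((38 - 19)/(2*(11 - 19)) + 731) = (15*0)*((½)*19/(-8) + 731) = 0*((½)*(-⅛)*19 + 731) = 0*(-19/16 + 731) = 0*(11677/16) = 0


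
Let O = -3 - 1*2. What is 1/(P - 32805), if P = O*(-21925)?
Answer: 1/76820 ≈ 1.3017e-5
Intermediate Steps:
O = -5 (O = -3 - 2 = -5)
P = 109625 (P = -5*(-21925) = 109625)
1/(P - 32805) = 1/(109625 - 32805) = 1/76820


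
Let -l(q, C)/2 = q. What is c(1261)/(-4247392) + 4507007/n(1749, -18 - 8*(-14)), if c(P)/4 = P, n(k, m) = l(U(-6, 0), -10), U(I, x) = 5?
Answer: -2392878190773/5309240 ≈ -4.5070e+5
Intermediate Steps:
l(q, C) = -2*q
n(k, m) = -10 (n(k, m) = -2*5 = -10)
c(P) = 4*P
c(1261)/(-4247392) + 4507007/n(1749, -18 - 8*(-14)) = (4*1261)/(-4247392) + 4507007/(-10) = 5044*(-1/4247392) + 4507007*(-1/10) = -1261/1061848 - 4507007/10 = -2392878190773/5309240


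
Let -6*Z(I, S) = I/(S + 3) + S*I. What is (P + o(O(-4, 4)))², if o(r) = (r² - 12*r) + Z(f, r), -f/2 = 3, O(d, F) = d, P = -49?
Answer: 100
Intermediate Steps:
f = -6 (f = -2*3 = -6)
Z(I, S) = -I*S/6 - I/(6*(3 + S)) (Z(I, S) = -(I/(S + 3) + S*I)/6 = -(I/(3 + S) + I*S)/6 = -(I*S + I/(3 + S))/6 = -I*S/6 - I/(6*(3 + S)))
o(r) = r² - 12*r + 6*(1 + r² + 3*r)/(18 + 6*r) (o(r) = (r² - 12*r) - 1*(-6)*(1 + r² + 3*r)/(18 + 6*r) = (r² - 12*r) + 6*(1 + r² + 3*r)/(18 + 6*r) = r² - 12*r + 6*(1 + r² + 3*r)/(18 + 6*r))
(P + o(O(-4, 4)))² = (-49 + (1 + (-4)³ - 33*(-4) - 8*(-4)²)/(3 - 4))² = (-49 + (1 - 64 + 132 - 8*16)/(-1))² = (-49 - (1 - 64 + 132 - 128))² = (-49 - 1*(-59))² = (-49 + 59)² = 10² = 100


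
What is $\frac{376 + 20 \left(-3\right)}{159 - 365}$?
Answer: $- \frac{158}{103} \approx -1.534$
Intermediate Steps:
$\frac{376 + 20 \left(-3\right)}{159 - 365} = \frac{376 - 60}{-206} = 316 \left(- \frac{1}{206}\right) = - \frac{158}{103}$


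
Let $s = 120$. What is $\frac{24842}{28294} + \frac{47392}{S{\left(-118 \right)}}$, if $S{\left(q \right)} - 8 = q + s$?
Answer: $\frac{335289417}{70735} \approx 4740.1$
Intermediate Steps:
$S{\left(q \right)} = 128 + q$ ($S{\left(q \right)} = 8 + \left(q + 120\right) = 8 + \left(120 + q\right) = 128 + q$)
$\frac{24842}{28294} + \frac{47392}{S{\left(-118 \right)}} = \frac{24842}{28294} + \frac{47392}{128 - 118} = 24842 \cdot \frac{1}{28294} + \frac{47392}{10} = \frac{12421}{14147} + 47392 \cdot \frac{1}{10} = \frac{12421}{14147} + \frac{23696}{5} = \frac{335289417}{70735}$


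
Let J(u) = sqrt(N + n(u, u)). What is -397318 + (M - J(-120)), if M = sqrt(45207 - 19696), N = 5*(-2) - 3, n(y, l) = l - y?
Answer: -397318 + sqrt(25511) - I*sqrt(13) ≈ -3.9716e+5 - 3.6056*I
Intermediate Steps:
N = -13 (N = -10 - 3 = -13)
M = sqrt(25511) ≈ 159.72
J(u) = I*sqrt(13) (J(u) = sqrt(-13 + (u - u)) = sqrt(-13 + 0) = sqrt(-13) = I*sqrt(13))
-397318 + (M - J(-120)) = -397318 + (sqrt(25511) - I*sqrt(13)) = -397318 + sqrt(25511) - I*sqrt(13)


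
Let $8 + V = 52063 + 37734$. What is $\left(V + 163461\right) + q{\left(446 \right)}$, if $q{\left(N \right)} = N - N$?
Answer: $253250$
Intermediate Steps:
$q{\left(N \right)} = 0$
$V = 89789$ ($V = -8 + \left(52063 + 37734\right) = -8 + 89797 = 89789$)
$\left(V + 163461\right) + q{\left(446 \right)} = \left(89789 + 163461\right) + 0 = 253250 + 0 = 253250$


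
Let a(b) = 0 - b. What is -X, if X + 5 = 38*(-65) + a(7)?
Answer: 2482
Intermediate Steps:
a(b) = -b
X = -2482 (X = -5 + (38*(-65) - 1*7) = -5 + (-2470 - 7) = -5 - 2477 = -2482)
-X = -1*(-2482) = 2482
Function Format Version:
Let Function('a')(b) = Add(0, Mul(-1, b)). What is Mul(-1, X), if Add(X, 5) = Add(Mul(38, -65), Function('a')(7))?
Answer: 2482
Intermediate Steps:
Function('a')(b) = Mul(-1, b)
X = -2482 (X = Add(-5, Add(Mul(38, -65), Mul(-1, 7))) = Add(-5, Add(-2470, -7)) = Add(-5, -2477) = -2482)
Mul(-1, X) = Mul(-1, -2482) = 2482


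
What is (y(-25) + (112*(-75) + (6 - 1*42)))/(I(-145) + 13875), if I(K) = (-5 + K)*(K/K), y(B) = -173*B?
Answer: -4111/13725 ≈ -0.29953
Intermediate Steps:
I(K) = -5 + K (I(K) = (-5 + K)*1 = -5 + K)
(y(-25) + (112*(-75) + (6 - 1*42)))/(I(-145) + 13875) = (-173*(-25) + (112*(-75) + (6 - 1*42)))/((-5 - 145) + 13875) = (4325 + (-8400 + (6 - 42)))/(-150 + 13875) = (4325 + (-8400 - 36))/13725 = (4325 - 8436)*(1/13725) = -4111*1/13725 = -4111/13725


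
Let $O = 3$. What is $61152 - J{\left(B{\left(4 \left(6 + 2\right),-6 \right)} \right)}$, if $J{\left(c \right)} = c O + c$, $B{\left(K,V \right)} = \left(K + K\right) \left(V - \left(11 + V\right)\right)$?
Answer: $63968$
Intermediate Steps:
$B{\left(K,V \right)} = - 22 K$ ($B{\left(K,V \right)} = 2 K \left(-11\right) = - 22 K$)
$J{\left(c \right)} = 4 c$ ($J{\left(c \right)} = c 3 + c = 3 c + c = 4 c$)
$61152 - J{\left(B{\left(4 \left(6 + 2\right),-6 \right)} \right)} = 61152 - 4 \left(- 22 \cdot 4 \left(6 + 2\right)\right) = 61152 - 4 \left(- 22 \cdot 4 \cdot 8\right) = 61152 - 4 \left(\left(-22\right) 32\right) = 61152 - 4 \left(-704\right) = 61152 - -2816 = 61152 + 2816 = 63968$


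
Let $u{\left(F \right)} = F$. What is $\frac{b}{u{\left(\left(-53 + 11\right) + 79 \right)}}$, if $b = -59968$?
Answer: $- \frac{59968}{37} \approx -1620.8$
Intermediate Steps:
$\frac{b}{u{\left(\left(-53 + 11\right) + 79 \right)}} = - \frac{59968}{\left(-53 + 11\right) + 79} = - \frac{59968}{-42 + 79} = - \frac{59968}{37}$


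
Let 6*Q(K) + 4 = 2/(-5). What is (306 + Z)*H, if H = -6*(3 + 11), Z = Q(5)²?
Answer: -1931188/75 ≈ -25749.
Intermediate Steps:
Q(K) = -11/15 (Q(K) = -⅔ + (2/(-5))/6 = -⅔ + (2*(-⅕))/6 = -⅔ + (⅙)*(-⅖) = -⅔ - 1/15 = -11/15)
Z = 121/225 (Z = (-11/15)² = 121/225 ≈ 0.53778)
H = -84 (H = -6*14 = -84)
(306 + Z)*H = (306 + 121/225)*(-84) = (68971/225)*(-84) = -1931188/75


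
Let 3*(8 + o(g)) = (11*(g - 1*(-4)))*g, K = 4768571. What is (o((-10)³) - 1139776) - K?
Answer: -2256355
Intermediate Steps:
o(g) = -8 + g*(44 + 11*g)/3 (o(g) = -8 + ((11*(g - 1*(-4)))*g)/3 = -8 + ((11*(g + 4))*g)/3 = -8 + ((11*(4 + g))*g)/3 = -8 + ((44 + 11*g)*g)/3 = -8 + (g*(44 + 11*g))/3 = -8 + g*(44 + 11*g)/3)
(o((-10)³) - 1139776) - K = ((-8 + 11*((-10)³)²/3 + (44/3)*(-10)³) - 1139776) - 1*4768571 = ((-8 + (11/3)*(-1000)² + (44/3)*(-1000)) - 1139776) - 4768571 = ((-8 + (11/3)*1000000 - 44000/3) - 1139776) - 4768571 = ((-8 + 11000000/3 - 44000/3) - 1139776) - 4768571 = (3651992 - 1139776) - 4768571 = 2512216 - 4768571 = -2256355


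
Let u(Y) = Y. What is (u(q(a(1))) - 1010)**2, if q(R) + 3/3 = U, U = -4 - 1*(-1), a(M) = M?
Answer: 1028196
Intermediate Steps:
U = -3 (U = -4 + 1 = -3)
q(R) = -4 (q(R) = -1 - 3 = -4)
(u(q(a(1))) - 1010)**2 = (-4 - 1010)**2 = (-1014)**2 = 1028196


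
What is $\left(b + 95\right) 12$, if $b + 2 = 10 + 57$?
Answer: $1920$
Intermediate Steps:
$b = 65$ ($b = -2 + \left(10 + 57\right) = -2 + 67 = 65$)
$\left(b + 95\right) 12 = \left(65 + 95\right) 12 = 160 \cdot 12 = 1920$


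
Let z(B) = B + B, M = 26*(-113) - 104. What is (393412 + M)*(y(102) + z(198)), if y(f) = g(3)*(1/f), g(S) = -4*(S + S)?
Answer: 2626409360/17 ≈ 1.5449e+8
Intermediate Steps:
M = -3042 (M = -2938 - 104 = -3042)
g(S) = -8*S
z(B) = 2*B
y(f) = -24/f (y(f) = (-8*3)*(1/f) = -24/f)
(393412 + M)*(y(102) + z(198)) = (393412 - 3042)*(-24/102 + 2*198) = 390370*(-24*1/102 + 396) = 390370*(-4/17 + 396) = 390370*(6728/17) = 2626409360/17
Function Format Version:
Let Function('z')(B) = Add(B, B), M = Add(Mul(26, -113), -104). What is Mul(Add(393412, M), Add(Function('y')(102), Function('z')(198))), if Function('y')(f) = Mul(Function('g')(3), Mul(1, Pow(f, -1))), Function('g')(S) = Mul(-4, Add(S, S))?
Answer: Rational(2626409360, 17) ≈ 1.5449e+8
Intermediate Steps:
M = -3042 (M = Add(-2938, -104) = -3042)
Function('g')(S) = Mul(-8, S) (Function('g')(S) = Mul(-4, Mul(2, S)) = Mul(-8, S))
Function('z')(B) = Mul(2, B)
Function('y')(f) = Mul(-24, Pow(f, -1)) (Function('y')(f) = Mul(Mul(-8, 3), Mul(1, Pow(f, -1))) = Mul(-24, Pow(f, -1)))
Mul(Add(393412, M), Add(Function('y')(102), Function('z')(198))) = Mul(Add(393412, -3042), Add(Mul(-24, Pow(102, -1)), Mul(2, 198))) = Mul(390370, Add(Mul(-24, Rational(1, 102)), 396)) = Mul(390370, Add(Rational(-4, 17), 396)) = Mul(390370, Rational(6728, 17)) = Rational(2626409360, 17)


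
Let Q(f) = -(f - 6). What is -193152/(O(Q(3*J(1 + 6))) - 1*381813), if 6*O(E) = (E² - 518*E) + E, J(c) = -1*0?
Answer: 48288/95581 ≈ 0.50521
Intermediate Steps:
J(c) = 0
Q(f) = 6 - f (Q(f) = -(-6 + f) = 6 - f)
O(E) = -517*E/6 + E²/6 (O(E) = ((E² - 518*E) + E)/6 = (E² - 517*E)/6 = -517*E/6 + E²/6)
-193152/(O(Q(3*J(1 + 6))) - 1*381813) = -193152/((6 - 3*0)*(-517 + (6 - 3*0))/6 - 1*381813) = -193152/((6 - 1*0)*(-517 + (6 - 1*0))/6 - 381813) = -193152/((6 + 0)*(-517 + (6 + 0))/6 - 381813) = -193152/((⅙)*6*(-517 + 6) - 381813) = -193152/((⅙)*6*(-511) - 381813) = -193152/(-511 - 381813) = -193152/(-382324) = -193152*(-1/382324) = 48288/95581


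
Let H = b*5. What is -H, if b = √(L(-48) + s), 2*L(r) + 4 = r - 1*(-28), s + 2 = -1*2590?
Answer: -10*I*√651 ≈ -255.15*I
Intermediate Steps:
s = -2592 (s = -2 - 1*2590 = -2 - 2590 = -2592)
L(r) = 12 + r/2 (L(r) = -2 + (r - 1*(-28))/2 = -2 + (r + 28)/2 = -2 + (28 + r)/2 = -2 + (14 + r/2) = 12 + r/2)
b = 2*I*√651 (b = √((12 + (½)*(-48)) - 2592) = √((12 - 24) - 2592) = √(-12 - 2592) = √(-2604) = 2*I*√651 ≈ 51.029*I)
H = 10*I*√651 (H = (2*I*√651)*5 = 10*I*√651 ≈ 255.15*I)
-H = -10*I*√651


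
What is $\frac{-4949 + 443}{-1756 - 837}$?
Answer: $\frac{4506}{2593} \approx 1.7378$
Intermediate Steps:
$\frac{-4949 + 443}{-1756 - 837} = - \frac{4506}{-2593} = \left(-4506\right) \left(- \frac{1}{2593}\right) = \frac{4506}{2593}$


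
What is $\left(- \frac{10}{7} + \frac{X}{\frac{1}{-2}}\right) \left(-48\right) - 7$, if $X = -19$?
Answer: $- \frac{12337}{7} \approx -1762.4$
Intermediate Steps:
$\left(- \frac{10}{7} + \frac{X}{\frac{1}{-2}}\right) \left(-48\right) - 7 = \left(- \frac{10}{7} - \frac{19}{\frac{1}{-2}}\right) \left(-48\right) - 7 = \left(\left(-10\right) \frac{1}{7} - \frac{19}{- \frac{1}{2}}\right) \left(-48\right) - 7 = \left(- \frac{10}{7} - -38\right) \left(-48\right) - 7 = \left(- \frac{10}{7} + 38\right) \left(-48\right) - 7 = \frac{256}{7} \left(-48\right) - 7 = - \frac{12288}{7} - 7 = - \frac{12337}{7}$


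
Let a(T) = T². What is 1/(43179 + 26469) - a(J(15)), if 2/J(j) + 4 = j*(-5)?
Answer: -272351/434673168 ≈ -0.00062656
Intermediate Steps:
J(j) = 2/(-4 - 5*j) (J(j) = 2/(-4 + j*(-5)) = 2/(-4 - 5*j))
1/(43179 + 26469) - a(J(15)) = 1/(43179 + 26469) - (-2/(4 + 5*15))² = 1/69648 - (-2/(4 + 75))² = 1/69648 - (-2/79)² = 1/69648 - 1*4/6241 = 1/69648 - 4/6241 = -272351/434673168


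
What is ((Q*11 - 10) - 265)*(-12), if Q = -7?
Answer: 4224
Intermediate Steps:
((Q*11 - 10) - 265)*(-12) = ((-7*11 - 10) - 265)*(-12) = ((-77 - 10) - 265)*(-12) = (-87 - 265)*(-12) = -352*(-12) = 4224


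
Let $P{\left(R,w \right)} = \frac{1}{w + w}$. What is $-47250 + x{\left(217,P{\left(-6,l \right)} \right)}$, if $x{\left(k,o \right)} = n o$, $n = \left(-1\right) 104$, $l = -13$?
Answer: $-47246$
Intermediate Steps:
$n = -104$
$P{\left(R,w \right)} = \frac{1}{2 w}$
$x{\left(k,o \right)} = - 104 o$
$-47250 + x{\left(217,P{\left(-6,l \right)} \right)} = -47250 - 104 \frac{1}{2 \left(-13\right)} = -47250 - 104 \cdot \frac{1}{2} \left(- \frac{1}{13}\right) = -47250 - -4 = -47250 + 4 = -47246$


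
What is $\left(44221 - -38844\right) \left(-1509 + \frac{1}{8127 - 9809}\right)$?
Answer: $- \frac{210830516035}{1682} \approx -1.2535 \cdot 10^{8}$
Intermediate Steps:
$\left(44221 - -38844\right) \left(-1509 + \frac{1}{8127 - 9809}\right) = \left(44221 + 38844\right) \left(-1509 + \frac{1}{-1682}\right) = 83065 \left(-1509 - \frac{1}{1682}\right) = 83065 \left(- \frac{2538139}{1682}\right) = - \frac{210830516035}{1682}$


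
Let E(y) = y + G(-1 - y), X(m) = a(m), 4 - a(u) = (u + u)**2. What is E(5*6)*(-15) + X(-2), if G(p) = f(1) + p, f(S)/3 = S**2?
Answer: -42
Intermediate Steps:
a(u) = 4 - 4*u**2 (a(u) = 4 - (u + u)**2 = 4 - (2*u)**2 = 4 - 4*u**2)
X(m) = 4 - 4*m**2
f(S) = 3*S**2
G(p) = 3 + p (G(p) = 3*1**2 + p = 3*1 + p = 3 + p)
E(y) = 2 (E(y) = y + (3 + (-1 - y)) = y + (2 - y) = 2)
E(5*6)*(-15) + X(-2) = 2*(-15) + (4 - 4*(-2)**2) = -30 + (4 - 4*4) = -30 + (4 - 16) = -30 - 12 = -42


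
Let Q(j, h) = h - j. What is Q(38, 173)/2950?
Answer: 27/590 ≈ 0.045763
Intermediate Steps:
Q(38, 173)/2950 = (173 - 1*38)/2950 = (173 - 38)*(1/2950) = 135*(1/2950) = 27/590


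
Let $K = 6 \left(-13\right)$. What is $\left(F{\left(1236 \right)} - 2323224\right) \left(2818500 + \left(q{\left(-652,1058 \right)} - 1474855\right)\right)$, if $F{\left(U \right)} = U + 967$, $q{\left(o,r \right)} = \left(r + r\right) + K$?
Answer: $-3123358502343$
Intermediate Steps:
$K = -78$
$q{\left(o,r \right)} = -78 + 2 r$ ($q{\left(o,r \right)} = \left(r + r\right) - 78 = 2 r - 78 = -78 + 2 r$)
$F{\left(U \right)} = 967 + U$
$\left(F{\left(1236 \right)} - 2323224\right) \left(2818500 + \left(q{\left(-652,1058 \right)} - 1474855\right)\right) = \left(\left(967 + 1236\right) - 2323224\right) \left(2818500 + \left(\left(-78 + 2 \cdot 1058\right) - 1474855\right)\right) = \left(2203 - 2323224\right) \left(2818500 + \left(\left(-78 + 2116\right) - 1474855\right)\right) = - 2321021 \left(2818500 + \left(2038 - 1474855\right)\right) = - 2321021 \left(2818500 - 1472817\right) = \left(-2321021\right) 1345683 = -3123358502343$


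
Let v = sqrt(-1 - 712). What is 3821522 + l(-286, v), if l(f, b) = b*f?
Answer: 3821522 - 286*I*sqrt(713) ≈ 3.8215e+6 - 7636.8*I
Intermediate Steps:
v = I*sqrt(713) (v = sqrt(-713) = I*sqrt(713) ≈ 26.702*I)
3821522 + l(-286, v) = 3821522 + (I*sqrt(713))*(-286) = 3821522 - 286*I*sqrt(713)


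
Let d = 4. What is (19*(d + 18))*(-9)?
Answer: -3762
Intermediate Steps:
(19*(d + 18))*(-9) = (19*(4 + 18))*(-9) = (19*22)*(-9) = 418*(-9) = -3762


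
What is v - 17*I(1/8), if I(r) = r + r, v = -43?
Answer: -189/4 ≈ -47.250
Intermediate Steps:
I(r) = 2*r
v - 17*I(1/8) = -43 - 34/8 = -43 - 17*¼ = -43 - 17/4 = -189/4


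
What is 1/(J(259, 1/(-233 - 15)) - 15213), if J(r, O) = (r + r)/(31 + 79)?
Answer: -55/836456 ≈ -6.5754e-5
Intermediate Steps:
J(r, O) = r/55 (J(r, O) = (2*r)/110 = (2*r)*(1/110) = r/55)
1/(J(259, 1/(-233 - 15)) - 15213) = 1/((1/55)*259 - 15213) = 1/(259/55 - 15213) = 1/(-836456/55) = -55/836456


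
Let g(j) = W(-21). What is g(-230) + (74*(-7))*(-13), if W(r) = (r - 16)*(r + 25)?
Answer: 6586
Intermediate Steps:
W(r) = (-16 + r)*(25 + r)
g(j) = -148 (g(j) = -400 + (-21)² + 9*(-21) = -400 + 441 - 189 = -148)
g(-230) + (74*(-7))*(-13) = -148 + (74*(-7))*(-13) = -148 - 518*(-13) = -148 + 6734 = 6586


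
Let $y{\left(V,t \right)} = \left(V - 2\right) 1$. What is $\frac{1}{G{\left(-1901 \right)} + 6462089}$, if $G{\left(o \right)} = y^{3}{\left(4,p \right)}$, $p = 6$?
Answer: $\frac{1}{6462097} \approx 1.5475 \cdot 10^{-7}$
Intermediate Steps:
$y{\left(V,t \right)} = -2 + V$ ($y{\left(V,t \right)} = \left(-2 + V\right) 1 = -2 + V$)
$G{\left(o \right)} = 8$ ($G{\left(o \right)} = \left(-2 + 4\right)^{3} = 2^{3} = 8$)
$\frac{1}{G{\left(-1901 \right)} + 6462089} = \frac{1}{8 + 6462089} = \frac{1}{6462097}$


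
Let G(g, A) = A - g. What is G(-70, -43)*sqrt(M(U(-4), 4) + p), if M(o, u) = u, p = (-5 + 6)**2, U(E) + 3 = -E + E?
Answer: 27*sqrt(5) ≈ 60.374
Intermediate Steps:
U(E) = -3 (U(E) = -3 + (-E + E) = -3 + 0 = -3)
p = 1 (p = 1**2 = 1)
G(-70, -43)*sqrt(M(U(-4), 4) + p) = (-43 - 1*(-70))*sqrt(4 + 1) = (-43 + 70)*sqrt(5) = 27*sqrt(5)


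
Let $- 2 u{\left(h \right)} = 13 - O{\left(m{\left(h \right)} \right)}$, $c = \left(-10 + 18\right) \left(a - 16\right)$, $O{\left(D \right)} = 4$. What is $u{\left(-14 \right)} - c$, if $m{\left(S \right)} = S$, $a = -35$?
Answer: $\frac{807}{2} \approx 403.5$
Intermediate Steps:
$c = -408$ ($c = \left(-10 + 18\right) \left(-35 - 16\right) = 8 \left(-51\right) = -408$)
$u{\left(h \right)} = - \frac{9}{2}$ ($u{\left(h \right)} = - \frac{13 - 4}{2} = \left(- \frac{1}{2}\right) 9 = - \frac{9}{2}$)
$u{\left(-14 \right)} - c = - \frac{9}{2} - -408 = - \frac{9}{2} + 408 = \frac{807}{2}$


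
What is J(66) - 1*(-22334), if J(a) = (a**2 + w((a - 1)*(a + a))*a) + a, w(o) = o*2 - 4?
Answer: 1159052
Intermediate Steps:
w(o) = -4 + 2*o (w(o) = 2*o - 4 = -4 + 2*o)
J(a) = a + a**2 + a*(-4 + 4*a*(-1 + a)) (J(a) = (a**2 + (-4 + 2*((a - 1)*(a + a)))*a) + a = (a**2 + (-4 + 2*((-1 + a)*(2*a)))*a) + a = (a**2 + (-4 + 2*(2*a*(-1 + a)))*a) + a = (a**2 + (-4 + 4*a*(-1 + a))*a) + a = (a**2 + a*(-4 + 4*a*(-1 + a))) + a = a + a**2 + a*(-4 + 4*a*(-1 + a)))
J(66) - 1*(-22334) = 66*(-3 + 66 + 4*66*(-1 + 66)) - 1*(-22334) = 66*(-3 + 66 + 4*66*65) + 22334 = 66*(-3 + 66 + 17160) + 22334 = 66*17223 + 22334 = 1136718 + 22334 = 1159052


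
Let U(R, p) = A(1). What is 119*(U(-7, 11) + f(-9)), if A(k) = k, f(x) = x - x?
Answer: 119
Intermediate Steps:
f(x) = 0
U(R, p) = 1
119*(U(-7, 11) + f(-9)) = 119*(1 + 0) = 119*1 = 119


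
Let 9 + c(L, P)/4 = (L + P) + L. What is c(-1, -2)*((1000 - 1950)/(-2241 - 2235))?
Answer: -12350/1119 ≈ -11.037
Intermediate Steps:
c(L, P) = -36 + 4*P + 8*L (c(L, P) = -36 + 4*((L + P) + L) = -36 + 4*(P + 2*L) = -36 + (4*P + 8*L) = -36 + 4*P + 8*L)
c(-1, -2)*((1000 - 1950)/(-2241 - 2235)) = (-36 + 4*(-2) + 8*(-1))*((1000 - 1950)/(-2241 - 2235)) = (-36 - 8 - 8)*(-950/(-4476)) = -(-49400)*(-1)/4476 = -52*475/2238 = -12350/1119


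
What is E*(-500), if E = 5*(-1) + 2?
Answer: 1500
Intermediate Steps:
E = -3 (E = -5 + 2 = -3)
E*(-500) = -3*(-500) = 1500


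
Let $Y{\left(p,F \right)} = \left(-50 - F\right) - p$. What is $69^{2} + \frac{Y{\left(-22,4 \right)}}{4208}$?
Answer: $\frac{1252141}{263} \approx 4761.0$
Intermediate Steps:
$Y{\left(p,F \right)} = -50 - F - p$
$69^{2} + \frac{Y{\left(-22,4 \right)}}{4208} = 69^{2} + \frac{-50 - 4 - -22}{4208} = 4761 + \left(-50 - 4 + 22\right) \frac{1}{4208} = 4761 - \frac{2}{263} = \frac{1252141}{263}$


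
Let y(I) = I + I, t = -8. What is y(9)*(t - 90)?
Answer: -1764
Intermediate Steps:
y(I) = 2*I
y(9)*(t - 90) = (2*9)*(-8 - 90) = 18*(-98) = -1764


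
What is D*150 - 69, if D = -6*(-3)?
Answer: 2631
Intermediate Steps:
D = 18
D*150 - 69 = 18*150 - 69 = 2700 - 69 = 2631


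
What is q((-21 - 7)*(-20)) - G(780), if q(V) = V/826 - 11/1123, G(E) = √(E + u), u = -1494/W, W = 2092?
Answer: 44271/66257 - √852629118/1046 ≈ -27.248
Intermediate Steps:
u = -747/1046 (u = -1494/2092 = -1494*1/2092 = -747/1046 ≈ -0.71415)
G(E) = √(-747/1046 + E) (G(E) = √(E - 747/1046) = √(-747/1046 + E))
q(V) = -11/1123 + V/826 (q(V) = V*(1/826) - 11*1/1123 = V/826 - 11/1123 = -11/1123 + V/826)
q((-21 - 7)*(-20)) - G(780) = (-11/1123 + ((-21 - 7)*(-20))/826) - √(-781362 + 1094116*780)/1046 = (-11/1123 + (-28*(-20))/826) - √(-781362 + 853410480)/1046 = (-11/1123 + (1/826)*560) - √852629118/1046 = (-11/1123 + 40/59) - √852629118/1046 = 44271/66257 - √852629118/1046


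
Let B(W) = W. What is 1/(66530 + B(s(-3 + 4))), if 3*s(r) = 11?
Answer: 3/199601 ≈ 1.5030e-5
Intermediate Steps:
s(r) = 11/3 (s(r) = (⅓)*11 = 11/3)
1/(66530 + B(s(-3 + 4))) = 1/(66530 + 11/3) = 1/(199601/3) = 3/199601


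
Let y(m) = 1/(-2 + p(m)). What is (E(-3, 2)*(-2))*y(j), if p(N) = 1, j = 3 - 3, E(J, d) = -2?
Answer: -4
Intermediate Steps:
j = 0
y(m) = -1 (y(m) = 1/(-2 + 1) = 1/(-1) = -1)
(E(-3, 2)*(-2))*y(j) = -2*(-2)*(-1) = 4*(-1) = -4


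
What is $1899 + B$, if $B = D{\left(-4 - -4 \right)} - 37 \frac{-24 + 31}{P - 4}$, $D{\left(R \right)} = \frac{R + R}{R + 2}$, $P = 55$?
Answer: $\frac{96590}{51} \approx 1893.9$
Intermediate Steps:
$D{\left(R \right)} = \frac{2 R}{2 + R}$
$B = - \frac{259}{51}$ ($B = \frac{2 \left(-4 - -4\right)}{2 - 0} - 37 \frac{-24 + 31}{55 - 4} = \frac{2 \left(-4 + 4\right)}{2 + \left(-4 + 4\right)} - 37 \cdot \frac{7}{51} = 2 \cdot 0 \frac{1}{2 + 0} - 37 \cdot 7 \cdot \frac{1}{51} = 2 \cdot 0 \cdot \frac{1}{2} - \frac{259}{51} = 0 - \frac{259}{51} = - \frac{259}{51} \approx -5.0784$)
$1899 + B = 1899 - \frac{259}{51} = \frac{96590}{51}$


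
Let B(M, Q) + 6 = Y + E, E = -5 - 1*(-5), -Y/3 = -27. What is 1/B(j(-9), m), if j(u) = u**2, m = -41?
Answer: 1/75 ≈ 0.013333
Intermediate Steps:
Y = 81 (Y = -3*(-27) = 81)
E = 0 (E = -5 + 5 = 0)
B(M, Q) = 75 (B(M, Q) = -6 + (81 + 0) = -6 + 81 = 75)
1/B(j(-9), m) = 1/75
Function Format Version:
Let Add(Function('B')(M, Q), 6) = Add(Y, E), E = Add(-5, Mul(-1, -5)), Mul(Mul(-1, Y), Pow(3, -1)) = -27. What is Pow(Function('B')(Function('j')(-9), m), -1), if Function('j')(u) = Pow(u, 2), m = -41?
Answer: Rational(1, 75) ≈ 0.013333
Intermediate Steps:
Y = 81 (Y = Mul(-3, -27) = 81)
E = 0 (E = Add(-5, 5) = 0)
Function('B')(M, Q) = 75 (Function('B')(M, Q) = Add(-6, Add(81, 0)) = Add(-6, 81) = 75)
Pow(Function('B')(Function('j')(-9), m), -1) = Pow(75, -1) = Rational(1, 75)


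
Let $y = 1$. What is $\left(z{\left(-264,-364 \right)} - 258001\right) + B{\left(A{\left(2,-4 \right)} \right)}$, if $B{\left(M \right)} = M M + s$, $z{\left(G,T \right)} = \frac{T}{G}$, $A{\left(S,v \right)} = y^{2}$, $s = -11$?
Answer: $- \frac{17028635}{66} \approx -2.5801 \cdot 10^{5}$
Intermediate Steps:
$A{\left(S,v \right)} = 1$ ($A{\left(S,v \right)} = 1^{2} = 1$)
$B{\left(M \right)} = -11 + M^{2}$ ($B{\left(M \right)} = M M - 11 = M^{2} - 11 = -11 + M^{2}$)
$\left(z{\left(-264,-364 \right)} - 258001\right) + B{\left(A{\left(2,-4 \right)} \right)} = \left(- \frac{364}{-264} - 258001\right) - \left(11 - 1^{2}\right) = \left(\left(-364\right) \left(- \frac{1}{264}\right) - 258001\right) + \left(-11 + 1\right) = \left(\frac{91}{66} - 258001\right) - 10 = - \frac{17027975}{66} - 10 = - \frac{17028635}{66}$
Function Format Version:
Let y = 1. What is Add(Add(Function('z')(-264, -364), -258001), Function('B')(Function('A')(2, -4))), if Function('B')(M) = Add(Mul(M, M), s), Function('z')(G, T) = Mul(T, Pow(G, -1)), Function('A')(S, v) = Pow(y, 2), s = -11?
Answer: Rational(-17028635, 66) ≈ -2.5801e+5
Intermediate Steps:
Function('A')(S, v) = 1 (Function('A')(S, v) = Pow(1, 2) = 1)
Function('B')(M) = Add(-11, Pow(M, 2)) (Function('B')(M) = Add(Mul(M, M), -11) = Add(Pow(M, 2), -11) = Add(-11, Pow(M, 2)))
Add(Add(Function('z')(-264, -364), -258001), Function('B')(Function('A')(2, -4))) = Add(Add(Mul(-364, Pow(-264, -1)), -258001), Add(-11, Pow(1, 2))) = Add(Add(Mul(-364, Rational(-1, 264)), -258001), Add(-11, 1)) = Add(Add(Rational(91, 66), -258001), -10) = Add(Rational(-17027975, 66), -10) = Rational(-17028635, 66)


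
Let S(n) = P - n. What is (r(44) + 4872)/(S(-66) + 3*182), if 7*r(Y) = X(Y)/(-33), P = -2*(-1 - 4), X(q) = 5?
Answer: 1125427/143682 ≈ 7.8328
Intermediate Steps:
P = 10 (P = -2*(-5) = 10)
r(Y) = -5/231 (r(Y) = (5/(-33))/7 = (5*(-1/33))/7 = (⅐)*(-5/33) = -5/231)
S(n) = 10 - n
(r(44) + 4872)/(S(-66) + 3*182) = (-5/231 + 4872)/((10 - 1*(-66)) + 3*182) = 1125427/(231*((10 + 66) + 546)) = 1125427/(231*(76 + 546)) = (1125427/231)/622 = (1125427/231)*(1/622) = 1125427/143682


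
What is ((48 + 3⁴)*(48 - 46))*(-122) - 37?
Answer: -31513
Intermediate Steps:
((48 + 3⁴)*(48 - 46))*(-122) - 37 = ((48 + 81)*2)*(-122) - 37 = (129*2)*(-122) - 37 = 258*(-122) - 37 = -31476 - 37 = -31513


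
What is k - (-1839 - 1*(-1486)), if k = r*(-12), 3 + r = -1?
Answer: 401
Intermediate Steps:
r = -4 (r = -3 - 1 = -4)
k = 48 (k = -4*(-12) = 48)
k - (-1839 - 1*(-1486)) = 48 - (-1839 - 1*(-1486)) = 48 - (-1839 + 1486) = 48 - 1*(-353) = 48 + 353 = 401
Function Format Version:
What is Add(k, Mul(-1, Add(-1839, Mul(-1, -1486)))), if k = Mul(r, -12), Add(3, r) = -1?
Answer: 401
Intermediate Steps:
r = -4 (r = Add(-3, -1) = -4)
k = 48 (k = Mul(-4, -12) = 48)
Add(k, Mul(-1, Add(-1839, Mul(-1, -1486)))) = Add(48, Mul(-1, Add(-1839, Mul(-1, -1486)))) = Add(48, Mul(-1, Add(-1839, 1486))) = Add(48, Mul(-1, -353)) = Add(48, 353) = 401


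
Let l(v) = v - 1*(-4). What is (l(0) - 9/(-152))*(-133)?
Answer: -4319/8 ≈ -539.88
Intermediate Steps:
l(v) = 4 + v (l(v) = v + 4 = 4 + v)
(l(0) - 9/(-152))*(-133) = ((4 + 0) - 9/(-152))*(-133) = (4 - 9*(-1/152))*(-133) = (4 + 9/152)*(-133) = (617/152)*(-133) = -4319/8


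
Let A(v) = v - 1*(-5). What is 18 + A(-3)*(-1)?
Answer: 16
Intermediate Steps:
A(v) = 5 + v (A(v) = v + 5 = 5 + v)
18 + A(-3)*(-1) = 18 + (5 - 3)*(-1) = 18 + 2*(-1) = 18 - 2 = 16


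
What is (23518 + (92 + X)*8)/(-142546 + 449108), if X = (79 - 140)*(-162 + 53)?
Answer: 38723/153281 ≈ 0.25263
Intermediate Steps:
X = 6649 (X = -61*(-109) = 6649)
(23518 + (92 + X)*8)/(-142546 + 449108) = (23518 + (92 + 6649)*8)/(-142546 + 449108) = (23518 + 6741*8)/306562 = (23518 + 53928)*(1/306562) = 77446*(1/306562) = 38723/153281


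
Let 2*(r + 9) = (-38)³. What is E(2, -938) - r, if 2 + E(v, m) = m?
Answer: 26505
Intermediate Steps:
E(v, m) = -2 + m
r = -27445 (r = -9 + (½)*(-38)³ = -9 + (½)*(-54872) = -9 - 27436 = -27445)
E(2, -938) - r = (-2 - 938) - 1*(-27445) = -940 + 27445 = 26505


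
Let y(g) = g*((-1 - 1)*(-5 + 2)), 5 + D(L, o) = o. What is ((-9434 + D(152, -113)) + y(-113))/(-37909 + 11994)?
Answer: 2046/5183 ≈ 0.39475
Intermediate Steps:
D(L, o) = -5 + o
y(g) = 6*g (y(g) = g*(-2*(-3)) = g*6 = 6*g)
((-9434 + D(152, -113)) + y(-113))/(-37909 + 11994) = ((-9434 + (-5 - 113)) + 6*(-113))/(-37909 + 11994) = ((-9434 - 118) - 678)/(-25915) = (-9552 - 678)*(-1/25915) = -10230*(-1/25915) = 2046/5183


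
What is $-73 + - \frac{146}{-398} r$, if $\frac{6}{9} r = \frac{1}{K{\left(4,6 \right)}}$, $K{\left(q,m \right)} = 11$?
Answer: $- \frac{319375}{4378} \approx -72.95$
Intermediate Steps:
$r = \frac{3}{22}$ ($r = \frac{3}{2 \cdot 11} = \frac{3}{2} \cdot \frac{1}{11} = \frac{3}{22} \approx 0.13636$)
$-73 + - \frac{146}{-398} r = -73 + - \frac{146}{-398} \cdot \frac{3}{22} = -73 + \left(-146\right) \left(- \frac{1}{398}\right) \frac{3}{22} = -73 + \frac{73}{199} \cdot \frac{3}{22} = -73 + \frac{219}{4378} = - \frac{319375}{4378}$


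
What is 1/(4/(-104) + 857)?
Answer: 26/22281 ≈ 0.0011669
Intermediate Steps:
1/(4/(-104) + 857) = 1/(-1/104*4 + 857) = 1/(-1/26 + 857) = 1/(22281/26) = 26/22281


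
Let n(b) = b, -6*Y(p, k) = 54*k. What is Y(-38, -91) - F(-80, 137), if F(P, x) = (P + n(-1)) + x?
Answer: 763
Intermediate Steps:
Y(p, k) = -9*k
F(P, x) = -1 + P + x (F(P, x) = (P - 1) + x = (-1 + P) + x = -1 + P + x)
Y(-38, -91) - F(-80, 137) = -9*(-91) - (-1 - 80 + 137) = 819 - 1*56 = 819 - 56 = 763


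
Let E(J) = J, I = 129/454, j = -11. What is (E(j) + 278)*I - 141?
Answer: -29571/454 ≈ -65.134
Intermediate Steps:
I = 129/454 (I = 129*(1/454) = 129/454 ≈ 0.28414)
(E(j) + 278)*I - 141 = (-11 + 278)*(129/454) - 141 = 267*(129/454) - 141 = 34443/454 - 141 = -29571/454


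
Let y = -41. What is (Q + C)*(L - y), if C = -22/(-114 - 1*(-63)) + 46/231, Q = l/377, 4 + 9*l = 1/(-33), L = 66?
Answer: 897220787/13324311 ≈ 67.337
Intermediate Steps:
l = -133/297 (l = -4/9 + (⅑)/(-33) = -4/9 + (⅑)*(-1/33) = -4/9 - 1/297 = -133/297 ≈ -0.44781)
Q = -133/111969 (Q = -133/297/377 = -133/297*1/377 = -133/111969 ≈ -0.0011878)
C = 2476/3927 (C = -22/(-114 + 63) + 46*(1/231) = -22/(-51) + 46/231 = -22*(-1/51) + 46/231 = 22/51 + 46/231 = 2476/3927 ≈ 0.63051)
(Q + C)*(L - y) = (-133/111969 + 2476/3927)*(66 - 1*(-41)) = 8385241*(66 + 41)/13324311 = (8385241/13324311)*107 = 897220787/13324311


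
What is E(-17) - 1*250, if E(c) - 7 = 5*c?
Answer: -328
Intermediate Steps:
E(c) = 7 + 5*c
E(-17) - 1*250 = (7 + 5*(-17)) - 1*250 = (7 - 85) - 250 = -78 - 250 = -328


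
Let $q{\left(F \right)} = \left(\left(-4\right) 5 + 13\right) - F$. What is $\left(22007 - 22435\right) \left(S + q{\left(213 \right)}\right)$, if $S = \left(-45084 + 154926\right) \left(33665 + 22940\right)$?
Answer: $-2661135449320$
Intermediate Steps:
$S = 6217606410$ ($S = 109842 \cdot 56605 = 6217606410$)
$q{\left(F \right)} = -7 - F$ ($q{\left(F \right)} = \left(-20 + 13\right) - F = -7 - F$)
$\left(22007 - 22435\right) \left(S + q{\left(213 \right)}\right) = \left(22007 - 22435\right) \left(6217606410 - 220\right) = - 428 \left(6217606410 - 220\right) = \left(-428\right) 6217606190 = -2661135449320$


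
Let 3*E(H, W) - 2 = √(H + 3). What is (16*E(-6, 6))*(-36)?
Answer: -384 - 192*I*√3 ≈ -384.0 - 332.55*I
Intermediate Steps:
E(H, W) = ⅔ + √(3 + H)/3 (E(H, W) = ⅔ + √(H + 3)/3 = ⅔ + √(3 + H)/3)
(16*E(-6, 6))*(-36) = (16*(⅔ + √(3 - 6)/3))*(-36) = (16*(⅔ + √(-3)/3))*(-36) = (16*(⅔ + (I*√3)/3))*(-36) = (16*(⅔ + I*√3/3))*(-36) = (32/3 + 16*I*√3/3)*(-36) = -384 - 192*I*√3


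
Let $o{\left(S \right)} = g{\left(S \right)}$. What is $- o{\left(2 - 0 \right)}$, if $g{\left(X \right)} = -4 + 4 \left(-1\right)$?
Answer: $8$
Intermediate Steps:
$g{\left(X \right)} = -8$ ($g{\left(X \right)} = -4 - 4 = -8$)
$o{\left(S \right)} = -8$
$- o{\left(2 - 0 \right)} = \left(-1\right) \left(-8\right) = 8$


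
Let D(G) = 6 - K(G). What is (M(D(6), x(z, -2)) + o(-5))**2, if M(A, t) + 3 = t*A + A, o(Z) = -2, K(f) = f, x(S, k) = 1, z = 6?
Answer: 25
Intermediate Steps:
D(G) = 6 - G
M(A, t) = -3 + A + A*t (M(A, t) = -3 + (t*A + A) = -3 + (A*t + A) = -3 + (A + A*t) = -3 + A + A*t)
(M(D(6), x(z, -2)) + o(-5))**2 = ((-3 + (6 - 1*6) + (6 - 1*6)*1) - 2)**2 = ((-3 + (6 - 6) + (6 - 6)*1) - 2)**2 = ((-3 + 0 + 0*1) - 2)**2 = ((-3 + 0 + 0) - 2)**2 = (-3 - 2)**2 = (-5)**2 = 25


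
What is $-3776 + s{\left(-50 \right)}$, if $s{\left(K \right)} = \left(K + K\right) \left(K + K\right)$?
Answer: $6224$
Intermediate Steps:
$s{\left(K \right)} = 4 K^{2}$ ($s{\left(K \right)} = 2 K 2 K = 4 K^{2}$)
$-3776 + s{\left(-50 \right)} = -3776 + 4 \left(-50\right)^{2} = -3776 + 4 \cdot 2500 = -3776 + 10000 = 6224$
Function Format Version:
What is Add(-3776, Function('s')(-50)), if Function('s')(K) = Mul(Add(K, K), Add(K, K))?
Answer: 6224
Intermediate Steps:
Function('s')(K) = Mul(4, Pow(K, 2)) (Function('s')(K) = Mul(Mul(2, K), Mul(2, K)) = Mul(4, Pow(K, 2)))
Add(-3776, Function('s')(-50)) = Add(-3776, Mul(4, Pow(-50, 2))) = Add(-3776, Mul(4, 2500)) = Add(-3776, 10000) = 6224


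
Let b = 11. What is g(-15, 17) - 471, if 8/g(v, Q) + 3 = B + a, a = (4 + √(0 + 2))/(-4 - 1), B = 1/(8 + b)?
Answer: -29811577/63007 + 7220*√2/63007 ≈ -472.98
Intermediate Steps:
B = 1/19 (B = 1/(8 + 11) = 1/19 ≈ 0.052632)
a = -⅘ - √2/5 (a = (4 + √2)/(-5) = (4 + √2)*(-⅕) = -⅘ - √2/5 ≈ -1.0828)
g(v, Q) = 8/(-356/95 - √2/5) (g(v, Q) = 8/(-3 + (1/19 + (-⅘ - √2/5))) = 8/(-3 + (-71/95 - √2/5)) = 8/(-356/95 - √2/5))
g(-15, 17) - 471 = (-135280/63007 + 7220*√2/63007) - 471 = -29811577/63007 + 7220*√2/63007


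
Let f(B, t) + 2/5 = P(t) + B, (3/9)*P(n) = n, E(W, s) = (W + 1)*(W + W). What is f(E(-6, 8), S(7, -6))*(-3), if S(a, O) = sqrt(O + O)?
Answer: -894/5 - 18*I*sqrt(3) ≈ -178.8 - 31.177*I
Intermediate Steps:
E(W, s) = 2*W*(1 + W) (E(W, s) = (1 + W)*(2*W) = 2*W*(1 + W))
P(n) = 3*n
S(a, O) = sqrt(2)*sqrt(O) (S(a, O) = sqrt(2*O) = sqrt(2)*sqrt(O))
f(B, t) = -2/5 + B + 3*t (f(B, t) = -2/5 + (3*t + B) = -2/5 + (B + 3*t) = -2/5 + B + 3*t)
f(E(-6, 8), S(7, -6))*(-3) = (-2/5 + 2*(-6)*(1 - 6) + 3*(sqrt(2)*sqrt(-6)))*(-3) = (-2/5 + 2*(-6)*(-5) + 3*(sqrt(2)*(I*sqrt(6))))*(-3) = (-2/5 + 60 + 3*(2*I*sqrt(3)))*(-3) = (-2/5 + 60 + 6*I*sqrt(3))*(-3) = (298/5 + 6*I*sqrt(3))*(-3) = -894/5 - 18*I*sqrt(3)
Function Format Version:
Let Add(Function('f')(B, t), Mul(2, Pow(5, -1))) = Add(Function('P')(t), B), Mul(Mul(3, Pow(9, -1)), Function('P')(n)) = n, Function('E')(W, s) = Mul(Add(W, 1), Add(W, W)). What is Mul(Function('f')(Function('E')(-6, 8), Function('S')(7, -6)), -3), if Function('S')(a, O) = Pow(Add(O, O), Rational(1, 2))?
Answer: Add(Rational(-894, 5), Mul(-18, I, Pow(3, Rational(1, 2)))) ≈ Add(-178.80, Mul(-31.177, I))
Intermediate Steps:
Function('E')(W, s) = Mul(2, W, Add(1, W)) (Function('E')(W, s) = Mul(Add(1, W), Mul(2, W)) = Mul(2, W, Add(1, W)))
Function('P')(n) = Mul(3, n)
Function('S')(a, O) = Mul(Pow(2, Rational(1, 2)), Pow(O, Rational(1, 2))) (Function('S')(a, O) = Pow(Mul(2, O), Rational(1, 2)) = Mul(Pow(2, Rational(1, 2)), Pow(O, Rational(1, 2))))
Function('f')(B, t) = Add(Rational(-2, 5), B, Mul(3, t)) (Function('f')(B, t) = Add(Rational(-2, 5), Add(Mul(3, t), B)) = Add(Rational(-2, 5), Add(B, Mul(3, t))) = Add(Rational(-2, 5), B, Mul(3, t)))
Mul(Function('f')(Function('E')(-6, 8), Function('S')(7, -6)), -3) = Mul(Add(Rational(-2, 5), Mul(2, -6, Add(1, -6)), Mul(3, Mul(Pow(2, Rational(1, 2)), Pow(-6, Rational(1, 2))))), -3) = Mul(Add(Rational(-2, 5), Mul(2, -6, -5), Mul(3, Mul(Pow(2, Rational(1, 2)), Mul(I, Pow(6, Rational(1, 2)))))), -3) = Mul(Add(Rational(-2, 5), 60, Mul(3, Mul(2, I, Pow(3, Rational(1, 2))))), -3) = Mul(Add(Rational(-2, 5), 60, Mul(6, I, Pow(3, Rational(1, 2)))), -3) = Mul(Add(Rational(298, 5), Mul(6, I, Pow(3, Rational(1, 2)))), -3) = Add(Rational(-894, 5), Mul(-18, I, Pow(3, Rational(1, 2))))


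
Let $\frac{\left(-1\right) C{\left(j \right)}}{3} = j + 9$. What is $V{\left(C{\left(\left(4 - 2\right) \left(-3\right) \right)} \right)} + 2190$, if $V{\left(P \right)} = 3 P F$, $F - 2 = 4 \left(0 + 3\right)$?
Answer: $1812$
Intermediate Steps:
$F = 14$ ($F = 2 + 4 \left(0 + 3\right) = 2 + 4 \cdot 3 = 2 + 12 = 14$)
$C{\left(j \right)} = -27 - 3 j$ ($C{\left(j \right)} = - 3 \left(j + 9\right) = - 3 \left(9 + j\right) = -27 - 3 j$)
$V{\left(P \right)} = 42 P$ ($V{\left(P \right)} = 3 P 14 = 42 P$)
$V{\left(C{\left(\left(4 - 2\right) \left(-3\right) \right)} \right)} + 2190 = 42 \left(-27 - 3 \left(4 - 2\right) \left(-3\right)\right) + 2190 = 42 \left(-27 - 3 \cdot 2 \left(-3\right)\right) + 2190 = 42 \left(-27 - -18\right) + 2190 = 42 \left(-27 + 18\right) + 2190 = 42 \left(-9\right) + 2190 = -378 + 2190 = 1812$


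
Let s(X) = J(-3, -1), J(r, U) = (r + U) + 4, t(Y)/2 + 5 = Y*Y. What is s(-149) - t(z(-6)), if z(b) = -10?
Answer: -190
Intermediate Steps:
t(Y) = -10 + 2*Y² (t(Y) = -10 + 2*(Y*Y) = -10 + 2*Y²)
J(r, U) = 4 + U + r (J(r, U) = (U + r) + 4 = 4 + U + r)
s(X) = 0 (s(X) = 4 - 1 - 3 = 0)
s(-149) - t(z(-6)) = 0 - (-10 + 2*(-10)²) = 0 - (-10 + 2*100) = 0 - (-10 + 200) = 0 - 1*190 = 0 - 190 = -190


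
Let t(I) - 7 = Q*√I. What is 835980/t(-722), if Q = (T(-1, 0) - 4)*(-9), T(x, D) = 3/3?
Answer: 5851860/526387 - 428857740*I*√2/526387 ≈ 11.117 - 1152.2*I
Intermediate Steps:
T(x, D) = 1 (T(x, D) = 3*(⅓) = 1)
Q = 27 (Q = (1 - 4)*(-9) = -3*(-9) = 27)
t(I) = 7 + 27*√I
835980/t(-722) = 835980/(7 + 27*√(-722)) = 835980/(7 + 27*(19*I*√2)) = 835980/(7 + 513*I*√2)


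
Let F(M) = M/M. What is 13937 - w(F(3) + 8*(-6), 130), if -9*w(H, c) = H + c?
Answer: 125516/9 ≈ 13946.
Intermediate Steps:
F(M) = 1
w(H, c) = -H/9 - c/9 (w(H, c) = -(H + c)/9 = -H/9 - c/9)
13937 - w(F(3) + 8*(-6), 130) = 13937 - (-(1 + 8*(-6))/9 - 1/9*130) = 13937 - (-(1 - 48)/9 - 130/9) = 13937 - (-1/9*(-47) - 130/9) = 13937 - (47/9 - 130/9) = 13937 - 1*(-83/9) = 13937 + 83/9 = 125516/9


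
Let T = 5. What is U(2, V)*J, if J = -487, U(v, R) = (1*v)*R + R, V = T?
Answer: -7305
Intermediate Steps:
V = 5
U(v, R) = R + R*v (U(v, R) = v*R + R = R*v + R = R + R*v)
U(2, V)*J = (5*(1 + 2))*(-487) = (5*3)*(-487) = 15*(-487) = -7305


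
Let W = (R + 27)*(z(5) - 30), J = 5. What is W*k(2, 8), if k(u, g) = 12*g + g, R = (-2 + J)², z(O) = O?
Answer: -93600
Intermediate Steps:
R = 9 (R = (-2 + 5)² = 3² = 9)
k(u, g) = 13*g
W = -900 (W = (9 + 27)*(5 - 30) = 36*(-25) = -900)
W*k(2, 8) = -11700*8 = -900*104 = -93600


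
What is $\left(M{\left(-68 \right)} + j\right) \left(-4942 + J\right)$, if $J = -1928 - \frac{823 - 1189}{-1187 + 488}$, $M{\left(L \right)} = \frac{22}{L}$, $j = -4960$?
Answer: $\frac{134990958816}{3961} \approx 3.408 \cdot 10^{7}$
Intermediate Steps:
$J = - \frac{449346}{233}$ ($J = -1928 - - \frac{366}{-699} = -1928 - \left(-366\right) \left(- \frac{1}{699}\right) = -1928 - \frac{122}{233} = - \frac{449346}{233} \approx -1928.5$)
$\left(M{\left(-68 \right)} + j\right) \left(-4942 + J\right) = \left(\frac{22}{-68} - 4960\right) \left(-4942 - \frac{449346}{233}\right) = \left(22 \left(- \frac{1}{68}\right) - 4960\right) \left(- \frac{1600832}{233}\right) = \left(- \frac{11}{34} - 4960\right) \left(- \frac{1600832}{233}\right) = \left(- \frac{168651}{34}\right) \left(- \frac{1600832}{233}\right) = \frac{134990958816}{3961}$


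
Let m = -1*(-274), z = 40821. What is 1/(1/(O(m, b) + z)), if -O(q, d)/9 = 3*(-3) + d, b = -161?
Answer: 42351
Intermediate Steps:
m = 274
O(q, d) = 81 - 9*d (O(q, d) = -9*(3*(-3) + d) = -9*(-9 + d) = 81 - 9*d)
1/(1/(O(m, b) + z)) = 1/(1/((81 - 9*(-161)) + 40821)) = 1/(1/((81 + 1449) + 40821)) = 1/(1/(1530 + 40821)) = 1/(1/42351) = 42351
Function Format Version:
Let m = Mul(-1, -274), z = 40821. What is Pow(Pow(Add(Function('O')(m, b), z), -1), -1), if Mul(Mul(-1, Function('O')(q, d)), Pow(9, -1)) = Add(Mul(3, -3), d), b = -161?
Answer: 42351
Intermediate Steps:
m = 274
Function('O')(q, d) = Add(81, Mul(-9, d)) (Function('O')(q, d) = Mul(-9, Add(Mul(3, -3), d)) = Mul(-9, Add(-9, d)) = Add(81, Mul(-9, d)))
Pow(Pow(Add(Function('O')(m, b), z), -1), -1) = Pow(Pow(Add(Add(81, Mul(-9, -161)), 40821), -1), -1) = Pow(Pow(Add(Add(81, 1449), 40821), -1), -1) = Pow(Pow(Add(1530, 40821), -1), -1) = Pow(Pow(42351, -1), -1) = Pow(Rational(1, 42351), -1) = 42351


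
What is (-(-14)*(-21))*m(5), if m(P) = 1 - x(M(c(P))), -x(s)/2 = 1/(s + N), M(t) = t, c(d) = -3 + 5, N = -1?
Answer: -882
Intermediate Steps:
c(d) = 2
x(s) = -2/(-1 + s) (x(s) = -2/(s - 1) = -2/(-1 + s))
m(P) = 3 (m(P) = 1 - (-2)/(-1 + 2) = 1 - (-2)/1 = 1 - (-2) = 1 - 1*(-2) = 1 + 2 = 3)
(-(-14)*(-21))*m(5) = -(-14)*(-21)*3 = -14*21*3 = -294*3 = -882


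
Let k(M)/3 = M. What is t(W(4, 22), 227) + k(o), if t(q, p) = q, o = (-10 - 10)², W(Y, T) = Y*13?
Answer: 1252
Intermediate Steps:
W(Y, T) = 13*Y
o = 400 (o = (-20)² = 400)
k(M) = 3*M
t(W(4, 22), 227) + k(o) = 13*4 + 3*400 = 52 + 1200 = 1252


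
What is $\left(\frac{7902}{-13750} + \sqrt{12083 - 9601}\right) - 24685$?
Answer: $- \frac{169713326}{6875} + \sqrt{2482} \approx -24636.0$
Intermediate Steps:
$\left(\frac{7902}{-13750} + \sqrt{12083 - 9601}\right) - 24685 = \left(7902 \left(- \frac{1}{13750}\right) + \sqrt{2482}\right) - 24685 = \left(- \frac{3951}{6875} + \sqrt{2482}\right) - 24685 = - \frac{169713326}{6875} + \sqrt{2482}$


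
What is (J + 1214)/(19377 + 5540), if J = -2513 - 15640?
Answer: -16939/24917 ≈ -0.67982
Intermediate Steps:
J = -18153
(J + 1214)/(19377 + 5540) = (-18153 + 1214)/(19377 + 5540) = -16939/24917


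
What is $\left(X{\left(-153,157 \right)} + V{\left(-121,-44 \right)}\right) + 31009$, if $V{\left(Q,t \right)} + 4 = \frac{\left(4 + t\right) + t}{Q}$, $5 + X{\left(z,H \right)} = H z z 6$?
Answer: $\frac{2671955722}{121} \approx 2.2082 \cdot 10^{7}$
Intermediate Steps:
$X{\left(z,H \right)} = -5 + 6 H z^{2}$ ($X{\left(z,H \right)} = -5 + H z z 6 = -5 + H z^{2} \cdot 6 = -5 + 6 H z^{2}$)
$V{\left(Q,t \right)} = -4 + \frac{4 + 2 t}{Q}$ ($V{\left(Q,t \right)} = -4 + \frac{\left(4 + t\right) + t}{Q} = -4 + \frac{4 + 2 t}{Q}$)
$\left(X{\left(-153,157 \right)} + V{\left(-121,-44 \right)}\right) + 31009 = \left(\left(-5 + 6 \cdot 157 \left(-153\right)^{2}\right) + \frac{2 \left(2 - 44 - -242\right)}{-121}\right) + 31009 = \left(\left(-5 + 6 \cdot 157 \cdot 23409\right) + 2 \left(- \frac{1}{121}\right) \left(2 - 44 + 242\right)\right) + 31009 = \left(\left(-5 + 22051278\right) + 2 \left(- \frac{1}{121}\right) 200\right) + 31009 = \left(22051273 - \frac{400}{121}\right) + 31009 = \frac{2668203633}{121} + 31009 = \frac{2671955722}{121}$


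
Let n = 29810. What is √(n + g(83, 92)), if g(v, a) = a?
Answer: √29902 ≈ 172.92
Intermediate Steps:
√(n + g(83, 92)) = √(29810 + 92) = √29902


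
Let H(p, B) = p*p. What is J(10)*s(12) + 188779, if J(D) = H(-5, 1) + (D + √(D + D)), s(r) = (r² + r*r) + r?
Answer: 199279 + 600*√5 ≈ 2.0062e+5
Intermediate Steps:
H(p, B) = p²
s(r) = r + 2*r² (s(r) = (r² + r²) + r = 2*r² + r = r + 2*r²)
J(D) = 25 + D + √2*√D (J(D) = (-5)² + (D + √(D + D)) = 25 + (D + √(2*D)) = 25 + (D + √2*√D) = 25 + D + √2*√D)
J(10)*s(12) + 188779 = (25 + 10 + √2*√10)*(12*(1 + 2*12)) + 188779 = (25 + 10 + 2*√5)*(12*(1 + 24)) + 188779 = (35 + 2*√5)*(12*25) + 188779 = (35 + 2*√5)*300 + 188779 = (10500 + 600*√5) + 188779 = 199279 + 600*√5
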